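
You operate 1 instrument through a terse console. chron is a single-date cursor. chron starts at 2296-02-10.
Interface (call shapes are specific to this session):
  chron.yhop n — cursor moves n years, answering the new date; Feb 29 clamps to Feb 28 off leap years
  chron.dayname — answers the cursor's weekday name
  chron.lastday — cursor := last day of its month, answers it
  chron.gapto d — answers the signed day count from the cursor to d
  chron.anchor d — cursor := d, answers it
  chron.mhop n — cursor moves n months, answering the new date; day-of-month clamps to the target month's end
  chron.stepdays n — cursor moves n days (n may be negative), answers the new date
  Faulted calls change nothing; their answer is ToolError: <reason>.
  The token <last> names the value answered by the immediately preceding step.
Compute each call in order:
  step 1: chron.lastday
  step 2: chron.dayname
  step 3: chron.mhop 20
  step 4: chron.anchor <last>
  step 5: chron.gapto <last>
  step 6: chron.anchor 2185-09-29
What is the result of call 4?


% lastday() => 2296-02-29
% dayname() => Saturday
% mhop(n→20) => 2297-10-29
% anchor(d→<last>) => 2297-10-29
% gapto(d→<last>) => 0
% anchor(d→2185-09-29) => 2185-09-29

Answer: 2297-10-29


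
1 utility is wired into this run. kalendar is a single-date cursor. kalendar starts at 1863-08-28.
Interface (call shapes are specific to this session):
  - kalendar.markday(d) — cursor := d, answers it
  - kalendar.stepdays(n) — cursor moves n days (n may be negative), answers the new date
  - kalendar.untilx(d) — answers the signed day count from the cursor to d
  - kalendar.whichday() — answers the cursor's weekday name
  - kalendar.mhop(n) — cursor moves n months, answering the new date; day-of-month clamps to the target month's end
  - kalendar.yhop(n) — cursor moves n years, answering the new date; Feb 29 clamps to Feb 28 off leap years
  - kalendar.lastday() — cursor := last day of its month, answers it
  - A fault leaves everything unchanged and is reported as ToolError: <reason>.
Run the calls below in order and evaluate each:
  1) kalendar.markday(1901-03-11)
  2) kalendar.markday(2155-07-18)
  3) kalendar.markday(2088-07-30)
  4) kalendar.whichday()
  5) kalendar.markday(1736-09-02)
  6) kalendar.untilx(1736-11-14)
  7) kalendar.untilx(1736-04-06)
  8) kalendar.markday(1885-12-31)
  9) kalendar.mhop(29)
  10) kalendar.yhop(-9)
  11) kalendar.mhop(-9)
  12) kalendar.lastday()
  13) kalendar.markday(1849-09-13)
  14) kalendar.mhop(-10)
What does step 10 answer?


-- 1. kalendar.markday(d=1901-03-11) => 1901-03-11
-- 2. kalendar.markday(d=2155-07-18) => 2155-07-18
-- 3. kalendar.markday(d=2088-07-30) => 2088-07-30
-- 4. kalendar.whichday() => Friday
-- 5. kalendar.markday(d=1736-09-02) => 1736-09-02
-- 6. kalendar.untilx(d=1736-11-14) => 73
-- 7. kalendar.untilx(d=1736-04-06) => -149
-- 8. kalendar.markday(d=1885-12-31) => 1885-12-31
-- 9. kalendar.mhop(n=29) => 1888-05-31
-- 10. kalendar.yhop(n=-9) => 1879-05-31
-- 11. kalendar.mhop(n=-9) => 1878-08-31
-- 12. kalendar.lastday() => 1878-08-31
-- 13. kalendar.markday(d=1849-09-13) => 1849-09-13
-- 14. kalendar.mhop(n=-10) => 1848-11-13

Answer: 1879-05-31


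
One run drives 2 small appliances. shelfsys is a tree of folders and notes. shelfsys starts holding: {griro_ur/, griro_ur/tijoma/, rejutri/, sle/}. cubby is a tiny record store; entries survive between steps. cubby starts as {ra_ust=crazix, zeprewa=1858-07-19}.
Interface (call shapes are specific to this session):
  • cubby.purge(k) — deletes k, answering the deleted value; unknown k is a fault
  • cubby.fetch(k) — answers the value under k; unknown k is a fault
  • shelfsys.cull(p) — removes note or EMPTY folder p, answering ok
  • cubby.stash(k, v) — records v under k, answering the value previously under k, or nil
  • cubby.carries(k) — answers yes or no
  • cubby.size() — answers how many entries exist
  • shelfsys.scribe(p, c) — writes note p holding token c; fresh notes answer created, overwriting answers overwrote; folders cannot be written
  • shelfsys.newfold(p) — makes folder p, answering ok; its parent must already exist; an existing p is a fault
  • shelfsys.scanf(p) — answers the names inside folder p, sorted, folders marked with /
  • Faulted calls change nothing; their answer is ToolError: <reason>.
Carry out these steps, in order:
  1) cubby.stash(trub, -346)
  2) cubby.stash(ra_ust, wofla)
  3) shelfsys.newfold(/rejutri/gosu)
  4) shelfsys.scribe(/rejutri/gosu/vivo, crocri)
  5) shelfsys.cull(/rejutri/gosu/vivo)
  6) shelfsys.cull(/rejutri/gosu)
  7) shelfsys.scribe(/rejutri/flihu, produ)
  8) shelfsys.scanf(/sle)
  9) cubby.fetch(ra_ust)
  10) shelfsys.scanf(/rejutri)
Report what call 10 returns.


Answer: [flihu]

Derivation:
[in] stash k=trub v=-346
:: nil
[in] stash k=ra_ust v=wofla
:: crazix
[in] newfold p=/rejutri/gosu
:: ok
[in] scribe p=/rejutri/gosu/vivo c=crocri
:: created
[in] cull p=/rejutri/gosu/vivo
:: ok
[in] cull p=/rejutri/gosu
:: ok
[in] scribe p=/rejutri/flihu c=produ
:: created
[in] scanf p=/sle
:: []
[in] fetch k=ra_ust
:: wofla
[in] scanf p=/rejutri
:: [flihu]


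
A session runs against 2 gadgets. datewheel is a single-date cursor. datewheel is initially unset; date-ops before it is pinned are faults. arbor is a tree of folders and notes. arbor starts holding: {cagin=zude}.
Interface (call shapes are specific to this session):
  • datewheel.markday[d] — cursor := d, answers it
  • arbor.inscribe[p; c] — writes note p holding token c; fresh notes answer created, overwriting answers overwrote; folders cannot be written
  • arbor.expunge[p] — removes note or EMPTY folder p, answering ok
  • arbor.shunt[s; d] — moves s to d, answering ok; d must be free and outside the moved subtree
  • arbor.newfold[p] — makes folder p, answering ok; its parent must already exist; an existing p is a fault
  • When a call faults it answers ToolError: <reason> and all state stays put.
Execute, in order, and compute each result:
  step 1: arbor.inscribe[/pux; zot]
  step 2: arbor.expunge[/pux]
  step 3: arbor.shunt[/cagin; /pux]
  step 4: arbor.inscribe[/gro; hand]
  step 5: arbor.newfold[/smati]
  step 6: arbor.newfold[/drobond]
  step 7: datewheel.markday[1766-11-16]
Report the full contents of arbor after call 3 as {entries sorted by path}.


>>> inscribe /pux zot
  created
>>> expunge /pux
  ok
>>> shunt /cagin /pux
  ok
>>> inscribe /gro hand
  created
>>> newfold /smati
  ok
>>> newfold /drobond
  ok
>>> markday 1766-11-16
  1766-11-16

Answer: {pux=zude}


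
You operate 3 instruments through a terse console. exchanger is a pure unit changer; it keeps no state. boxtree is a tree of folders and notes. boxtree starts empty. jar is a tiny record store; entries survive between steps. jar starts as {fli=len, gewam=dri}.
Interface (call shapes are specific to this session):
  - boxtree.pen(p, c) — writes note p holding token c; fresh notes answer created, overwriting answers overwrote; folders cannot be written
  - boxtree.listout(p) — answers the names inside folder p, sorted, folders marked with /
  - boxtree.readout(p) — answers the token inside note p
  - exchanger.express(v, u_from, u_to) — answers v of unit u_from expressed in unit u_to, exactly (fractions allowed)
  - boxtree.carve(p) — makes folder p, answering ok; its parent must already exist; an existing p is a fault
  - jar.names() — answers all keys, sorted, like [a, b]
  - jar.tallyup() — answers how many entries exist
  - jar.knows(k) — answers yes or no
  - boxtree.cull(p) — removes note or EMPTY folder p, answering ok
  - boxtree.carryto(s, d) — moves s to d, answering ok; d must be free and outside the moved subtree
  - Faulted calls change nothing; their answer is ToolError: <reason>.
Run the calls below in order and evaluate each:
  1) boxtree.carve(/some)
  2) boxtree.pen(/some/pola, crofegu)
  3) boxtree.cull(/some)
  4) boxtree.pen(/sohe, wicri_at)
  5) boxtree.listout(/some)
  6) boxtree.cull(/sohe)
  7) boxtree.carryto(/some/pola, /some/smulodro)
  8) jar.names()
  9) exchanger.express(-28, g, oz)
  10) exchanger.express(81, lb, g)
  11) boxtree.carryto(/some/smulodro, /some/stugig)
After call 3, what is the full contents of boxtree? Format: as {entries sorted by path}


Answer: {some/, some/pola=crofegu}

Derivation:
[in] boxtree.carve p='/some'
= ok
[in] boxtree.pen p='/some/pola' c='crofegu'
= created
[in] boxtree.cull p='/some'
= ToolError: not empty
[in] boxtree.pen p='/sohe' c='wicri_at'
= created
[in] boxtree.listout p='/some'
= [pola]
[in] boxtree.cull p='/sohe'
= ok
[in] boxtree.carryto s='/some/pola' d='/some/smulodro'
= ok
[in] jar.names
= [fli, gewam]
[in] exchanger.express v='-28' u_from='g' u_to='oz'
= -6400000/6479891
[in] exchanger.express v='81' u_from='lb' u_to='g'
= 3674098197/100000
[in] boxtree.carryto s='/some/smulodro' d='/some/stugig'
= ok


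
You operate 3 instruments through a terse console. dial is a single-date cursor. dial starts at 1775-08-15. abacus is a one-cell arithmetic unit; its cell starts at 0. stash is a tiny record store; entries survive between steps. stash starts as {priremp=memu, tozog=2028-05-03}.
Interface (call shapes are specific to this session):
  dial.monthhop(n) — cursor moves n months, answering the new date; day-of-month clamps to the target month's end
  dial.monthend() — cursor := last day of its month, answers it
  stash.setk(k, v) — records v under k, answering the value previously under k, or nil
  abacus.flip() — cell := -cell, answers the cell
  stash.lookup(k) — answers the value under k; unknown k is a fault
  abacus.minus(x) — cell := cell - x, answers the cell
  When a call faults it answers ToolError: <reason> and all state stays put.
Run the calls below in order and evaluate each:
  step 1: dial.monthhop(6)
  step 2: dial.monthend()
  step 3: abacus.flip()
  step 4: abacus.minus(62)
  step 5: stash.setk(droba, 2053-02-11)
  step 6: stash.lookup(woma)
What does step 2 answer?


# dial.monthhop(n: 6) == 1776-02-15
# dial.monthend() == 1776-02-29
# abacus.flip() == 0
# abacus.minus(x: 62) == -62
# stash.setk(k: droba, v: 2053-02-11) == nil
# stash.lookup(k: woma) == ToolError: no such key woma

Answer: 1776-02-29


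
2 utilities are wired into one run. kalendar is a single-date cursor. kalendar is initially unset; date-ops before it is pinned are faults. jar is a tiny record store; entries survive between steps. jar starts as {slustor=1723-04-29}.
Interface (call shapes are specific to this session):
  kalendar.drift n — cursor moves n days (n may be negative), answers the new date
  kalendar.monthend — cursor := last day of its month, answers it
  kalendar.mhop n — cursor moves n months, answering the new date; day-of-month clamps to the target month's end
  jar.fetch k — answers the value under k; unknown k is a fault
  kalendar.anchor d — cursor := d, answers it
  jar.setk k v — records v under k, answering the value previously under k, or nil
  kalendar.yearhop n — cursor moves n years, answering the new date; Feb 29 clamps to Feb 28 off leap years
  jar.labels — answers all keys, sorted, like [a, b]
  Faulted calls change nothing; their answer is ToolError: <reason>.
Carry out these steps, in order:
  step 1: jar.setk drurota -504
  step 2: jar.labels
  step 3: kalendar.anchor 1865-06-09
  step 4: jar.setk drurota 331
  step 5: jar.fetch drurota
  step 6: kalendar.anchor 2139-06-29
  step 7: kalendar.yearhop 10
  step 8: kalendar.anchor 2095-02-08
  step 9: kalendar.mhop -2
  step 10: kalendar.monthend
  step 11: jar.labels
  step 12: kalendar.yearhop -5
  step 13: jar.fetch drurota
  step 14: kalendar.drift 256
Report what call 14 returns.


Answer: 2090-09-13

Derivation:
% setk drurota -504
:: nil
% labels
:: [drurota, slustor]
% anchor 1865-06-09
:: 1865-06-09
% setk drurota 331
:: -504
% fetch drurota
:: 331
% anchor 2139-06-29
:: 2139-06-29
% yearhop 10
:: 2149-06-29
% anchor 2095-02-08
:: 2095-02-08
% mhop -2
:: 2094-12-08
% monthend
:: 2094-12-31
% labels
:: [drurota, slustor]
% yearhop -5
:: 2089-12-31
% fetch drurota
:: 331
% drift 256
:: 2090-09-13


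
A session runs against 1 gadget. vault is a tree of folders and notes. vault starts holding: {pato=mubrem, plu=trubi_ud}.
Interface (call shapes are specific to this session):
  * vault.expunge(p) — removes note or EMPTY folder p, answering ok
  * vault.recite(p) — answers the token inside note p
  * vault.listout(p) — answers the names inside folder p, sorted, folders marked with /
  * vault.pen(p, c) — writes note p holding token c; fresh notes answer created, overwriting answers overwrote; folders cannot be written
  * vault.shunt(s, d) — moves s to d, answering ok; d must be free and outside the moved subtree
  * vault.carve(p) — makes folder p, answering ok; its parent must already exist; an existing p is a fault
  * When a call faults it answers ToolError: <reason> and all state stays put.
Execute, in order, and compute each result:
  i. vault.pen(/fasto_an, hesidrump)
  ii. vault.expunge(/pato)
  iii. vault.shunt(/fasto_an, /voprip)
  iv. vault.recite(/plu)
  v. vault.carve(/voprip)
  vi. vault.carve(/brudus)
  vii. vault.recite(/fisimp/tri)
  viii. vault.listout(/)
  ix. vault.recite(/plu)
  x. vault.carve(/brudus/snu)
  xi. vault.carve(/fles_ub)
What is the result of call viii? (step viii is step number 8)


Answer: [brudus/, plu, voprip]

Derivation:
// vault.pen(p='/fasto_an', c='hesidrump') ~> created
// vault.expunge(p='/pato') ~> ok
// vault.shunt(s='/fasto_an', d='/voprip') ~> ok
// vault.recite(p='/plu') ~> trubi_ud
// vault.carve(p='/voprip') ~> ToolError: exists
// vault.carve(p='/brudus') ~> ok
// vault.recite(p='/fisimp/tri') ~> ToolError: not found
// vault.listout(p='/') ~> [brudus/, plu, voprip]
// vault.recite(p='/plu') ~> trubi_ud
// vault.carve(p='/brudus/snu') ~> ok
// vault.carve(p='/fles_ub') ~> ok


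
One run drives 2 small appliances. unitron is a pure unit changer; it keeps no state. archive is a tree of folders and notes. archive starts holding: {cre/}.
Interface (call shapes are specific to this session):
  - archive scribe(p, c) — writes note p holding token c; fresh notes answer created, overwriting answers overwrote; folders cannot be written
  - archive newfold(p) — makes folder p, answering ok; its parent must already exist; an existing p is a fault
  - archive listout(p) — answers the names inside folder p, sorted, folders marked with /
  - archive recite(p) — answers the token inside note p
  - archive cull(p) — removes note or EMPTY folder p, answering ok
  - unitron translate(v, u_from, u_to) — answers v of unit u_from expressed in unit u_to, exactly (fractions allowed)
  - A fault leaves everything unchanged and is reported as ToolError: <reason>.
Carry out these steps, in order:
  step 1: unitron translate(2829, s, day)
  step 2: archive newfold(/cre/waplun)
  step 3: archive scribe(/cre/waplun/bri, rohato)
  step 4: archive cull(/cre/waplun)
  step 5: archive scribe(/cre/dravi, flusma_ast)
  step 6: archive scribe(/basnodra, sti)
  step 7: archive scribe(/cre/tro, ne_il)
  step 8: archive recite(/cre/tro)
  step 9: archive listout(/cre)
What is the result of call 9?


Answer: [dravi, tro, waplun/]

Derivation:
Next I call unitron translate with v: 2829, u_from: s, u_to: day, giving 943/28800.
Calling archive newfold with p: /cre/waplun, which returns ok.
I run archive scribe with p: /cre/waplun/bri, c: rohato, — result: created.
I use archive cull with p: /cre/waplun, and see ToolError: not empty.
Calling archive scribe with p: /cre/dravi, c: flusma_ast, which returns created.
Next I call archive scribe with p: /basnodra, c: sti: created.
Calling archive scribe with p: /cre/tro, c: ne_il, and get created.
I call archive recite with p: /cre/tro, giving ne_il.
I call archive listout with p: /cre, giving [dravi, tro, waplun/].


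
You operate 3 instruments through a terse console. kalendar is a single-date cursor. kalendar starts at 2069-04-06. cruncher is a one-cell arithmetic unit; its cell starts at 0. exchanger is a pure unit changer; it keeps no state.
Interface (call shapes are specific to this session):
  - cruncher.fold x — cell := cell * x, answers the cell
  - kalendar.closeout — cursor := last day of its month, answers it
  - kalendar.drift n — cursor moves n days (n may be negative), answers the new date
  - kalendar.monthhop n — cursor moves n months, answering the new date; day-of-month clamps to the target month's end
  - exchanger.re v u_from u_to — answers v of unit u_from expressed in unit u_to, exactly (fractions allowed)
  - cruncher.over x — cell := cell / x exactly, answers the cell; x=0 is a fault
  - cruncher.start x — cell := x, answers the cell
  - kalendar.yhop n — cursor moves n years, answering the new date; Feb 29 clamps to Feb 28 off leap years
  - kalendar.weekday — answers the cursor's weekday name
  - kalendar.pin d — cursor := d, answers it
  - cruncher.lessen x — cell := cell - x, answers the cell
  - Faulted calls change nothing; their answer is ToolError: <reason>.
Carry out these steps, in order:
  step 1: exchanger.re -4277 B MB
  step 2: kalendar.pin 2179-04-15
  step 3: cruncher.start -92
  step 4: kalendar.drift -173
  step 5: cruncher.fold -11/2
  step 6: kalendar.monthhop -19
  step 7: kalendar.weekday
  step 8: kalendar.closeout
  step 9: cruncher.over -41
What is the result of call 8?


;; 1. exchanger.re(-4277, B, MB) : -4277/1000000
;; 2. kalendar.pin(2179-04-15) : 2179-04-15
;; 3. cruncher.start(-92) : -92
;; 4. kalendar.drift(-173) : 2178-10-24
;; 5. cruncher.fold(-11/2) : 506
;; 6. kalendar.monthhop(-19) : 2177-03-24
;; 7. kalendar.weekday() : Monday
;; 8. kalendar.closeout() : 2177-03-31
;; 9. cruncher.over(-41) : -506/41

Answer: 2177-03-31


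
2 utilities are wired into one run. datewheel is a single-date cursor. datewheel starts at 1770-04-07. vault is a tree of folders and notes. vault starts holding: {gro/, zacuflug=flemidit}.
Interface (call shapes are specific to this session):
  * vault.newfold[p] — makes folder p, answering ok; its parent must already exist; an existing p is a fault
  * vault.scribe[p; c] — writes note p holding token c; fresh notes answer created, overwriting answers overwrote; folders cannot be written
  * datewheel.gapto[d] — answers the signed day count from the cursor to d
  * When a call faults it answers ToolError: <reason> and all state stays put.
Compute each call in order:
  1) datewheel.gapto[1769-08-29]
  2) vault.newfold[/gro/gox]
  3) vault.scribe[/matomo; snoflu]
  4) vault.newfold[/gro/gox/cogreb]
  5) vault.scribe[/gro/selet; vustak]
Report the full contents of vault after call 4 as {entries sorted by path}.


Answer: {gro/, gro/gox/, gro/gox/cogreb/, matomo=snoflu, zacuflug=flemidit}

Derivation:
==> datewheel.gapto(d→1769-08-29)
<== -221
==> vault.newfold(p→/gro/gox)
<== ok
==> vault.scribe(p→/matomo, c→snoflu)
<== created
==> vault.newfold(p→/gro/gox/cogreb)
<== ok
==> vault.scribe(p→/gro/selet, c→vustak)
<== created


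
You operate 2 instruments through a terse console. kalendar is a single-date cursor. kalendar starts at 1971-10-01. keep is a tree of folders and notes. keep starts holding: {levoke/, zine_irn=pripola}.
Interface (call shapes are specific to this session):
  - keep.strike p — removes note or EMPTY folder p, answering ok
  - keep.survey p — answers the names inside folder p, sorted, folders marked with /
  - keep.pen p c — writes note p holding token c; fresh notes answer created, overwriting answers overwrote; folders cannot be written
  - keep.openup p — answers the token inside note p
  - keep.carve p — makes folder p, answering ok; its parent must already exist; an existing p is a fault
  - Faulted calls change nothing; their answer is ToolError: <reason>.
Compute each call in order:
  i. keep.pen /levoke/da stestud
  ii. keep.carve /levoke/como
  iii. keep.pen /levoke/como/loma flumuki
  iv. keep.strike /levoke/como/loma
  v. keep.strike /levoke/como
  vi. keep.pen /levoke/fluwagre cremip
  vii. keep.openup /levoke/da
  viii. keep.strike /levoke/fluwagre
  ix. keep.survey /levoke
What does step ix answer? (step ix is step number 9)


Answer: [da]

Derivation:
I run keep.pen using p→/levoke/da, c→stestud, and get created.
I invoke keep.carve using p→/levoke/como, which returns ok.
I invoke keep.pen using p→/levoke/como/loma, c→flumuki, and see created.
Then keep.strike using p→/levoke/como/loma, and see ok.
I run keep.strike using p→/levoke/como, → ok.
I invoke keep.pen using p→/levoke/fluwagre, c→cremip, and see created.
Invoking keep.openup using p→/levoke/da, yielding stestud.
Using keep.strike using p→/levoke/fluwagre: ok.
Invoking keep.survey using p→/levoke, yielding [da].


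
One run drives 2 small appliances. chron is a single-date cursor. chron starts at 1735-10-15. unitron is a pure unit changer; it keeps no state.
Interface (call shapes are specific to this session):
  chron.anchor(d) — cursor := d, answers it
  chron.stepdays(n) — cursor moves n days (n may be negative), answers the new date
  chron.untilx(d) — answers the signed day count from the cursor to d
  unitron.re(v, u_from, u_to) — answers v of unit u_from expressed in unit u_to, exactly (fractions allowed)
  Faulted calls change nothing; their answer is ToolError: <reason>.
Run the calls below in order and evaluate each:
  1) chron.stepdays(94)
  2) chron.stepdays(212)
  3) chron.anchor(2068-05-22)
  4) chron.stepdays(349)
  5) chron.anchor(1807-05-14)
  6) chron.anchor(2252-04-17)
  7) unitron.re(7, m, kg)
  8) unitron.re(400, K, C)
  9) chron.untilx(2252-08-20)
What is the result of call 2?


Answer: 1736-08-16

Derivation:
> chron.stepdays 94
  1736-01-17
> chron.stepdays 212
  1736-08-16
> chron.anchor 2068-05-22
  2068-05-22
> chron.stepdays 349
  2069-05-06
> chron.anchor 1807-05-14
  1807-05-14
> chron.anchor 2252-04-17
  2252-04-17
> unitron.re 7 m kg
  ToolError: incompatible units
> unitron.re 400 K C
  2537/20
> chron.untilx 2252-08-20
  125


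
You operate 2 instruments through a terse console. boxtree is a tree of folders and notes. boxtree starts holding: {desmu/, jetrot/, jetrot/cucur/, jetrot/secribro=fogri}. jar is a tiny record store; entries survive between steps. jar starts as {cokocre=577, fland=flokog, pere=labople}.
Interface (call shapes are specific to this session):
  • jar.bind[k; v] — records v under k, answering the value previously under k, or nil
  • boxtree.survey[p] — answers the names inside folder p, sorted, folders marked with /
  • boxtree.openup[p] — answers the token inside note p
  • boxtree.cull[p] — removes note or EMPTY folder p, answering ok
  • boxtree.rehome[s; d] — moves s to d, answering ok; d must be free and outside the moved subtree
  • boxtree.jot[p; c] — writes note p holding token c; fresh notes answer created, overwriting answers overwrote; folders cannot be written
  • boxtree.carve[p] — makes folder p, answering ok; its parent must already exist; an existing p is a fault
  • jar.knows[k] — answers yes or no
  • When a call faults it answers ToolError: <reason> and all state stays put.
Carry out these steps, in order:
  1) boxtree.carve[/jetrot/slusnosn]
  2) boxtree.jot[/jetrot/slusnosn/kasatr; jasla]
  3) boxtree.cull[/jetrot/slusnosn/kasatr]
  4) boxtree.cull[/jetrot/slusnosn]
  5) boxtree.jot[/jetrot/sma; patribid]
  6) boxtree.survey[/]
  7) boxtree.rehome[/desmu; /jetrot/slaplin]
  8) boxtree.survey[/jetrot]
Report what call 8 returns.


Answer: [cucur/, secribro, slaplin/, sma]

Derivation:
>> boxtree.carve(p='/jetrot/slusnosn')
<< ok
>> boxtree.jot(p='/jetrot/slusnosn/kasatr', c='jasla')
<< created
>> boxtree.cull(p='/jetrot/slusnosn/kasatr')
<< ok
>> boxtree.cull(p='/jetrot/slusnosn')
<< ok
>> boxtree.jot(p='/jetrot/sma', c='patribid')
<< created
>> boxtree.survey(p='/')
<< [desmu/, jetrot/]
>> boxtree.rehome(s='/desmu', d='/jetrot/slaplin')
<< ok
>> boxtree.survey(p='/jetrot')
<< [cucur/, secribro, slaplin/, sma]


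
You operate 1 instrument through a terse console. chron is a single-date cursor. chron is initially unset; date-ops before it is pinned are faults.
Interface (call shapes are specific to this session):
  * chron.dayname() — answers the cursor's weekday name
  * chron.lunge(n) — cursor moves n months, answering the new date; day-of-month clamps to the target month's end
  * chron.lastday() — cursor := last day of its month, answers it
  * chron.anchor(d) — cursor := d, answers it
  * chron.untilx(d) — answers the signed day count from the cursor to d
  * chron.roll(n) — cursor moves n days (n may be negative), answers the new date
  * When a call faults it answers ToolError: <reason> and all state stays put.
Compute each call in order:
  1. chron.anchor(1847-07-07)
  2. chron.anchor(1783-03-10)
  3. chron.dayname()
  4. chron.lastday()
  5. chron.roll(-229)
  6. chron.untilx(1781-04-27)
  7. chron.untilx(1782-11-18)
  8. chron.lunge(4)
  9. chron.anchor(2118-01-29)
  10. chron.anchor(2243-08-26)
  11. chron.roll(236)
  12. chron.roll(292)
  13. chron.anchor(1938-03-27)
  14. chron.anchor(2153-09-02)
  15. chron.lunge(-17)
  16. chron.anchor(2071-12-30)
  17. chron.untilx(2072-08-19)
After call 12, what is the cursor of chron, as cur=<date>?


$ chron.anchor 1847-07-07
:: 1847-07-07
$ chron.anchor 1783-03-10
:: 1783-03-10
$ chron.dayname
:: Monday
$ chron.lastday
:: 1783-03-31
$ chron.roll -229
:: 1782-08-14
$ chron.untilx 1781-04-27
:: -474
$ chron.untilx 1782-11-18
:: 96
$ chron.lunge 4
:: 1782-12-14
$ chron.anchor 2118-01-29
:: 2118-01-29
$ chron.anchor 2243-08-26
:: 2243-08-26
$ chron.roll 236
:: 2244-04-18
$ chron.roll 292
:: 2245-02-04
$ chron.anchor 1938-03-27
:: 1938-03-27
$ chron.anchor 2153-09-02
:: 2153-09-02
$ chron.lunge -17
:: 2152-04-02
$ chron.anchor 2071-12-30
:: 2071-12-30
$ chron.untilx 2072-08-19
:: 233

Answer: cur=2245-02-04


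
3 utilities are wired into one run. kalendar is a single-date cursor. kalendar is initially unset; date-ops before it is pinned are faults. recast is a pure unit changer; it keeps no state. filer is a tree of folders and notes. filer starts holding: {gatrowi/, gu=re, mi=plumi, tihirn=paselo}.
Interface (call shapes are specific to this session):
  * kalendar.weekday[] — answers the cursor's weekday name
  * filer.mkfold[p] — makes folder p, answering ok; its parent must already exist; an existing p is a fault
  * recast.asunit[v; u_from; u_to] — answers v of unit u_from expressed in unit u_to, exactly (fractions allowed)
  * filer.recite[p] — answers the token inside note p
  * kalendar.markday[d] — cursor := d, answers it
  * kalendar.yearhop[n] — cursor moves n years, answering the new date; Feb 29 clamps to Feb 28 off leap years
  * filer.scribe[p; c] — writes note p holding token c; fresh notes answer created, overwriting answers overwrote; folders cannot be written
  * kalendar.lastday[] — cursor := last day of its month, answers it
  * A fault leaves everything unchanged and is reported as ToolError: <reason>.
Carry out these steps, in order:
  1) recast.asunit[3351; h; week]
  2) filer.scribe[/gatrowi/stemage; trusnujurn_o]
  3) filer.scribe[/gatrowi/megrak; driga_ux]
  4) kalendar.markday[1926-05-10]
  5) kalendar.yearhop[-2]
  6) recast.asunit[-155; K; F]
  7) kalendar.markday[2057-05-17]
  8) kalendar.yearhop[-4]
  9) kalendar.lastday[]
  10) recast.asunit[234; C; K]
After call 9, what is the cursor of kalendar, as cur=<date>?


Invoking asunit on v: 3351, u_from: h, u_to: week, and get 1117/56.
I call scribe on p: /gatrowi/stemage, c: trusnujurn_o, yielding created.
Next I call scribe on p: /gatrowi/megrak, c: driga_ux, which returns created.
I run markday on d: 1926-05-10, yielding 1926-05-10.
I use yearhop on n: -2, and see 1924-05-10.
Invoking asunit on v: -155, u_from: K, u_to: F, which returns -73867/100.
Then markday on d: 2057-05-17, yielding 2057-05-17.
I call yearhop on n: -4, giving 2053-05-17.
I run lastday: 2053-05-31.
I run asunit on v: 234, u_from: C, u_to: K: 10143/20.

Answer: cur=2053-05-31


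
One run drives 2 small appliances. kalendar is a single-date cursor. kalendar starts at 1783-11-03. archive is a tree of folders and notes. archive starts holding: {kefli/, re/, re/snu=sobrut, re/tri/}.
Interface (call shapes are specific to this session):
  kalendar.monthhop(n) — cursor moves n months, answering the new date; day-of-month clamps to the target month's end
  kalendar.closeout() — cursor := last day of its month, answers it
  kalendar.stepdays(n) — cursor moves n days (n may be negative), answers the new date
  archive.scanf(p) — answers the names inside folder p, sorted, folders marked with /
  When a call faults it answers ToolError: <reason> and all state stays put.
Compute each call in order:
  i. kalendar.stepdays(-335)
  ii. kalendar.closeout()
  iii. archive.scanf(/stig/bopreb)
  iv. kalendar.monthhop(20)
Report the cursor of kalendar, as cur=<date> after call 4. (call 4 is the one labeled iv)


Answer: cur=1784-08-31

Derivation:
I invoke kalendar.stepdays(n=-335), and see 1782-12-03.
Then kalendar.closeout, which returns 1782-12-31.
I run archive.scanf(p=/stig/bopreb), giving ToolError: not found.
I run kalendar.monthhop(n=20), giving 1784-08-31.


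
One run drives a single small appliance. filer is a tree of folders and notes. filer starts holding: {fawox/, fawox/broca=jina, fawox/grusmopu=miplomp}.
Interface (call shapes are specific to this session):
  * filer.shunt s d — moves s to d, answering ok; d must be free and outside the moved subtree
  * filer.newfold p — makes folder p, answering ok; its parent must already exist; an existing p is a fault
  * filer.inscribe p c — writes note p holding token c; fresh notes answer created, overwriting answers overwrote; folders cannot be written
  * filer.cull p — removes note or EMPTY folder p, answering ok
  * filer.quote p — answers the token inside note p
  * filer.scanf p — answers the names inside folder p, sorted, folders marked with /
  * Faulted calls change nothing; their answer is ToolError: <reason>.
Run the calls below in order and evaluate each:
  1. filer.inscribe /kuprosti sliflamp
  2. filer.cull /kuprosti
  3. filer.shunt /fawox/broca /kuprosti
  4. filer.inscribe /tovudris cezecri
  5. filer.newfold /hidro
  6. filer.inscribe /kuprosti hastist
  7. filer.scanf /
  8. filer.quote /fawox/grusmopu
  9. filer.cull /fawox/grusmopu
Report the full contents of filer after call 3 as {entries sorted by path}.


Answer: {fawox/, fawox/grusmopu=miplomp, kuprosti=jina}

Derivation:
-- 1. filer.inscribe(p='/kuprosti', c='sliflamp') ~> created
-- 2. filer.cull(p='/kuprosti') ~> ok
-- 3. filer.shunt(s='/fawox/broca', d='/kuprosti') ~> ok
-- 4. filer.inscribe(p='/tovudris', c='cezecri') ~> created
-- 5. filer.newfold(p='/hidro') ~> ok
-- 6. filer.inscribe(p='/kuprosti', c='hastist') ~> overwrote
-- 7. filer.scanf(p='/') ~> [fawox/, hidro/, kuprosti, tovudris]
-- 8. filer.quote(p='/fawox/grusmopu') ~> miplomp
-- 9. filer.cull(p='/fawox/grusmopu') ~> ok


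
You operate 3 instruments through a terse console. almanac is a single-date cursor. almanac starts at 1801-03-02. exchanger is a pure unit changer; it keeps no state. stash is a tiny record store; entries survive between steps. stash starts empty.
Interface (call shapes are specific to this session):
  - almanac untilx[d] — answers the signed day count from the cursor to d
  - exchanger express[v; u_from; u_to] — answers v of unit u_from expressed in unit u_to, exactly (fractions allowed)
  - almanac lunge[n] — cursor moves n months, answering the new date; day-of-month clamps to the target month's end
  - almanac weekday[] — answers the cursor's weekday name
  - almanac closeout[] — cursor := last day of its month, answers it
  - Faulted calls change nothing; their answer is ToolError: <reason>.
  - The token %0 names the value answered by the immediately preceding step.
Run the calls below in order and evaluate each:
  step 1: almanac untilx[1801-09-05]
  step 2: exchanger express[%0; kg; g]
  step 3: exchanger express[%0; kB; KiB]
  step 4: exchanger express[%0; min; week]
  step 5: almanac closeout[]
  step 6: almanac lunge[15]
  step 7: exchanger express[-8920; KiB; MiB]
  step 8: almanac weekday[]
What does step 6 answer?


Answer: 1802-06-30

Derivation:
> almanac untilx d=1801-09-05
  187
> exchanger express v=%0 u_from=kg u_to=g
  187000
> exchanger express v=%0 u_from=kB u_to=KiB
  2921875/16
> exchanger express v=%0 u_from=min u_to=week
  584375/32256
> almanac closeout
  1801-03-31
> almanac lunge n=15
  1802-06-30
> exchanger express v=-8920 u_from=KiB u_to=MiB
  -1115/128
> almanac weekday
  Wednesday


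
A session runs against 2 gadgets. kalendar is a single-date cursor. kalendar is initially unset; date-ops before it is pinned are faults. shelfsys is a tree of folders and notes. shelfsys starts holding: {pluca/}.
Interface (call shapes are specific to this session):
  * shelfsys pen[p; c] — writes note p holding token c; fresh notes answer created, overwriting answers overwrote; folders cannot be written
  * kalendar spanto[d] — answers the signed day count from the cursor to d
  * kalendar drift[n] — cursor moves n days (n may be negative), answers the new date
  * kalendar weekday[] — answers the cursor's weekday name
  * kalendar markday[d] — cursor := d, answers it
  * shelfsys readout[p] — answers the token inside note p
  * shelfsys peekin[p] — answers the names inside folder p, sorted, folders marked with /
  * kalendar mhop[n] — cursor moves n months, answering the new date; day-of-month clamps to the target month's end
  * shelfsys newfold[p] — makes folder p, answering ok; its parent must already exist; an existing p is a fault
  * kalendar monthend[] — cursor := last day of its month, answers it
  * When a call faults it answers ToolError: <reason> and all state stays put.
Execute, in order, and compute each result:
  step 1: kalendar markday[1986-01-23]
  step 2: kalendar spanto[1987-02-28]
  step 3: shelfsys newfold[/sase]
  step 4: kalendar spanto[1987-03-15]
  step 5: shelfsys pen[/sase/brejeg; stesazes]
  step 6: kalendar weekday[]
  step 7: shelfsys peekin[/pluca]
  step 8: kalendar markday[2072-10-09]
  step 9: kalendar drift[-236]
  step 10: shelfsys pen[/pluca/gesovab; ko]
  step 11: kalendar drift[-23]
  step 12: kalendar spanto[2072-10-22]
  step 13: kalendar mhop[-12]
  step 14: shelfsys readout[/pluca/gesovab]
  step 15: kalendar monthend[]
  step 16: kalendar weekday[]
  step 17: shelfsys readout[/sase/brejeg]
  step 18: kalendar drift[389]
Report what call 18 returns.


Answer: 2072-02-24

Derivation:
>>> kalendar markday d: 1986-01-23
[out] 1986-01-23
>>> kalendar spanto d: 1987-02-28
[out] 401
>>> shelfsys newfold p: /sase
[out] ok
>>> kalendar spanto d: 1987-03-15
[out] 416
>>> shelfsys pen p: /sase/brejeg c: stesazes
[out] created
>>> kalendar weekday
[out] Thursday
>>> shelfsys peekin p: /pluca
[out] []
>>> kalendar markday d: 2072-10-09
[out] 2072-10-09
>>> kalendar drift n: -236
[out] 2072-02-16
>>> shelfsys pen p: /pluca/gesovab c: ko
[out] created
>>> kalendar drift n: -23
[out] 2072-01-24
>>> kalendar spanto d: 2072-10-22
[out] 272
>>> kalendar mhop n: -12
[out] 2071-01-24
>>> shelfsys readout p: /pluca/gesovab
[out] ko
>>> kalendar monthend
[out] 2071-01-31
>>> kalendar weekday
[out] Saturday
>>> shelfsys readout p: /sase/brejeg
[out] stesazes
>>> kalendar drift n: 389
[out] 2072-02-24


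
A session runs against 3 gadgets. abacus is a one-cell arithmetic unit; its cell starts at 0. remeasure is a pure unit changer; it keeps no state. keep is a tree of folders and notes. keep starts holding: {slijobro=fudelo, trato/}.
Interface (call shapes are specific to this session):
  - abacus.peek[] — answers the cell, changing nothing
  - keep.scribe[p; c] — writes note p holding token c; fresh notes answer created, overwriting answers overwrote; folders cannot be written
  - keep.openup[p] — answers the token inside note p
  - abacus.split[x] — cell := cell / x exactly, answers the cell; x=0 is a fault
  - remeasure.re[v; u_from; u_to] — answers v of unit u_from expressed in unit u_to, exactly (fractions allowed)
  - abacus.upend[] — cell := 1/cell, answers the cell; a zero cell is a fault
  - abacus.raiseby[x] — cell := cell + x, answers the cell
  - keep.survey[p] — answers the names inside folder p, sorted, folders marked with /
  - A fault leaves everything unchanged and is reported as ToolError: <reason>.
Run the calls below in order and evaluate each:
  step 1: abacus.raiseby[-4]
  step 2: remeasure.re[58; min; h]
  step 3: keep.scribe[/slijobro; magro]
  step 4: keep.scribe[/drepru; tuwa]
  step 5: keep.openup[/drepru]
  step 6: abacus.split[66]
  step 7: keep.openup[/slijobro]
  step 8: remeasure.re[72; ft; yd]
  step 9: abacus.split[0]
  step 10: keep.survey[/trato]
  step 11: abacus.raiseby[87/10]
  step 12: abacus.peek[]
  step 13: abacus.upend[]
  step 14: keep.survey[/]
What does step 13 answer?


-> raiseby(x→-4)
<- -4
-> re(v→58, u_from→min, u_to→h)
<- 29/30
-> scribe(p→/slijobro, c→magro)
<- overwrote
-> scribe(p→/drepru, c→tuwa)
<- created
-> openup(p→/drepru)
<- tuwa
-> split(x→66)
<- -2/33
-> openup(p→/slijobro)
<- magro
-> re(v→72, u_from→ft, u_to→yd)
<- 24
-> split(x→0)
<- ToolError: division by zero
-> survey(p→/trato)
<- []
-> raiseby(x→87/10)
<- 2851/330
-> peek()
<- 2851/330
-> upend()
<- 330/2851
-> survey(p→/)
<- [drepru, slijobro, trato/]

Answer: 330/2851


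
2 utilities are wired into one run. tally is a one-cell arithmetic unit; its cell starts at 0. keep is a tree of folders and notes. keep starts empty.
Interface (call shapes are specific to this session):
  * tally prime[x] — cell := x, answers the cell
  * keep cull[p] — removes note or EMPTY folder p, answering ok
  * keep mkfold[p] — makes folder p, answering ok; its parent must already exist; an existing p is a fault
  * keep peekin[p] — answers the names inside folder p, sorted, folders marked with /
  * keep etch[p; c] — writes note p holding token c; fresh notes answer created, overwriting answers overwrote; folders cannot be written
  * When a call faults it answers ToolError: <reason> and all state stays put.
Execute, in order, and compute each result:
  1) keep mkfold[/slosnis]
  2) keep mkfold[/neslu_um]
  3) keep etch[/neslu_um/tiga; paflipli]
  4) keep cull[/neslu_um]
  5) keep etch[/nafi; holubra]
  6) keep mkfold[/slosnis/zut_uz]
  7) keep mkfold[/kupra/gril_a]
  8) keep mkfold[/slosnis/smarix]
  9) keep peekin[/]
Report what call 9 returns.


>>> keep mkfold p=/slosnis
  ok
>>> keep mkfold p=/neslu_um
  ok
>>> keep etch p=/neslu_um/tiga c=paflipli
  created
>>> keep cull p=/neslu_um
  ToolError: not empty
>>> keep etch p=/nafi c=holubra
  created
>>> keep mkfold p=/slosnis/zut_uz
  ok
>>> keep mkfold p=/kupra/gril_a
  ToolError: no parent
>>> keep mkfold p=/slosnis/smarix
  ok
>>> keep peekin p=/
  [nafi, neslu_um/, slosnis/]

Answer: [nafi, neslu_um/, slosnis/]


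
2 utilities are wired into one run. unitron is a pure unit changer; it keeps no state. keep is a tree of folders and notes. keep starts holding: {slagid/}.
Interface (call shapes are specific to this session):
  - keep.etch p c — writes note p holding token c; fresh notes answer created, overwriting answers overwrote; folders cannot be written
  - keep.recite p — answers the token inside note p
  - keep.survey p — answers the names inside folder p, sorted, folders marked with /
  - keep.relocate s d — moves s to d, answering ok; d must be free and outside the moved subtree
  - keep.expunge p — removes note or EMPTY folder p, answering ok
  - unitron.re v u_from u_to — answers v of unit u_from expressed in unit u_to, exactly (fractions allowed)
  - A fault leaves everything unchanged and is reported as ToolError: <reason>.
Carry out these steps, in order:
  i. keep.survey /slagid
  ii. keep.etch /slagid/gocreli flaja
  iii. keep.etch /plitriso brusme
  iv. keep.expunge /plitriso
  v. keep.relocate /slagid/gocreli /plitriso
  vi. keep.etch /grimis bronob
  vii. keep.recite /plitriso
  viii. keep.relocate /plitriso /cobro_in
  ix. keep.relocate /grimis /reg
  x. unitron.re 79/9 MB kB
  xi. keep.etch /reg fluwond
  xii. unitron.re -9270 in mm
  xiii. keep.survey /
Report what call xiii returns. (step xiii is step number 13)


% survey(p='/slagid') == []
% etch(p='/slagid/gocreli', c='flaja') == created
% etch(p='/plitriso', c='brusme') == created
% expunge(p='/plitriso') == ok
% relocate(s='/slagid/gocreli', d='/plitriso') == ok
% etch(p='/grimis', c='bronob') == created
% recite(p='/plitriso') == flaja
% relocate(s='/plitriso', d='/cobro_in') == ok
% relocate(s='/grimis', d='/reg') == ok
% re(v='79/9', u_from='MB', u_to='kB') == 79000/9
% etch(p='/reg', c='fluwond') == overwrote
% re(v='-9270', u_from='in', u_to='mm') == -235458
% survey(p='/') == [cobro_in, reg, slagid/]

Answer: [cobro_in, reg, slagid/]
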